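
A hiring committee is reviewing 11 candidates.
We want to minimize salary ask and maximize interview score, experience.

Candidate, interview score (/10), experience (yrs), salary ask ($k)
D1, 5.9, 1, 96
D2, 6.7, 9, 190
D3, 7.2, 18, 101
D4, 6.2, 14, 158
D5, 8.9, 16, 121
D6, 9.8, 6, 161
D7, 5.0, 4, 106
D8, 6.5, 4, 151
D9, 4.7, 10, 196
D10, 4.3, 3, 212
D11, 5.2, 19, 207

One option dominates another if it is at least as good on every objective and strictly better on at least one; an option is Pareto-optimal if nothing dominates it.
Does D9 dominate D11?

D9 vs D11: D9 is worse on interview score (4.7 vs 5.2), so it does not dominate D11.

No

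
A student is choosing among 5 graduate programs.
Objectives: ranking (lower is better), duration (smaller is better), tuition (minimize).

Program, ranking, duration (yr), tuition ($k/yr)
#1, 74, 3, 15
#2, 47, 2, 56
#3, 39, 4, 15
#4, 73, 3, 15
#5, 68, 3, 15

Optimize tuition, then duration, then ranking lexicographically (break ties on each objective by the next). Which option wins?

First minimize tuition: best is 15, kept {#1, #3, #4, #5}.
Then minimize duration: best is 3, kept {#1, #4, #5}.
Then minimize ranking: best is 68, kept {#5}.

#5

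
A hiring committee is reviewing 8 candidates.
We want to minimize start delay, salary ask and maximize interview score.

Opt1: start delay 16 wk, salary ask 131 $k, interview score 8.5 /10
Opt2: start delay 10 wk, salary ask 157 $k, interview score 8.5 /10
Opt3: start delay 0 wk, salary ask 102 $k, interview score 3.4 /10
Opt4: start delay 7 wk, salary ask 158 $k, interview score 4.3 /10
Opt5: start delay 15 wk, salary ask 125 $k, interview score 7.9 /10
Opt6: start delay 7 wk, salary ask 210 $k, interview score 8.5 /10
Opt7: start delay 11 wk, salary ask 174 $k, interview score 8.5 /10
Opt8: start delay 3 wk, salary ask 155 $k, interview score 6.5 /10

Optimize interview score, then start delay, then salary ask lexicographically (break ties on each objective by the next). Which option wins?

Opt6

First maximize interview score: best is 8.5, kept {Opt1, Opt2, Opt6, Opt7}.
Then minimize start delay: best is 7, kept {Opt6}.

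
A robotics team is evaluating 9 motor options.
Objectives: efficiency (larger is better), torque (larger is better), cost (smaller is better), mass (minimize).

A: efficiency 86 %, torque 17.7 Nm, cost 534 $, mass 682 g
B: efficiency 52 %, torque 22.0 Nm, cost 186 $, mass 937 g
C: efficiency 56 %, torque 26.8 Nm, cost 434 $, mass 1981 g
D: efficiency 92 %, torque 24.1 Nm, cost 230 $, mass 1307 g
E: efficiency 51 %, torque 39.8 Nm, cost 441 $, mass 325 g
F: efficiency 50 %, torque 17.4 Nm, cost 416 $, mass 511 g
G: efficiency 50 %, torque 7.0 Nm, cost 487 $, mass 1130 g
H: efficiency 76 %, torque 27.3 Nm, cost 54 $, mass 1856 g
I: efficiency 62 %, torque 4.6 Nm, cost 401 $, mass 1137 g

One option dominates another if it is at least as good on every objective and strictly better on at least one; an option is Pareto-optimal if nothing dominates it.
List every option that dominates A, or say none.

none

B: worse on efficiency (52 vs 86).
C: worse on efficiency (56 vs 86).
D: worse on mass (1307 vs 682).
E: worse on efficiency (51 vs 86).
F: worse on efficiency (50 vs 86).
G: worse on efficiency (50 vs 86).
H: worse on efficiency (76 vs 86).
I: worse on efficiency (62 vs 86).
No option dominates A.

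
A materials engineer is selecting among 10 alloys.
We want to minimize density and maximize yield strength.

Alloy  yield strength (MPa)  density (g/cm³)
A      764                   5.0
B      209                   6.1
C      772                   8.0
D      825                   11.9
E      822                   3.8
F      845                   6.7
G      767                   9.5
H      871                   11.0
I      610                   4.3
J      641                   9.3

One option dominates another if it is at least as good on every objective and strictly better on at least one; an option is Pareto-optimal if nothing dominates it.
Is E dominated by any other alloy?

No

A: worse on yield strength (764 vs 822).
B: worse on yield strength (209 vs 822).
C: worse on yield strength (772 vs 822).
D: worse on density (11.9 vs 3.8).
F: worse on density (6.7 vs 3.8).
G: worse on yield strength (767 vs 822).
H: worse on density (11.0 vs 3.8).
I: worse on yield strength (610 vs 822).
J: worse on yield strength (641 vs 822).
No option is at least as good as E on every objective and strictly better on one.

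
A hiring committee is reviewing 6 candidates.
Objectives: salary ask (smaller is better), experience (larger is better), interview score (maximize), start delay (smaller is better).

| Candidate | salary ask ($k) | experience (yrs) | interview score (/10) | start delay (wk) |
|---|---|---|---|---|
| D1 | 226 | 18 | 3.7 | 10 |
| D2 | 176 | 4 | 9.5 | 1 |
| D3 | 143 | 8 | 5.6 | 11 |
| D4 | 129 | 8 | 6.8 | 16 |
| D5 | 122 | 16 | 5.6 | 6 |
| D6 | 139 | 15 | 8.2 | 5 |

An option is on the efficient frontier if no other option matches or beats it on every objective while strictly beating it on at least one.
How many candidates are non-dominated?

D1: not dominated (best experience).
D2: not dominated (best interview score).
D3: dominated by D5 (salary ask 122≤143, experience 16≥8, interview score 5.6≥5.6, start delay 6≤11).
D4: not dominated.
D5: not dominated (best salary ask).
D6: not dominated.
Pareto-optimal: D1, D2, D4, D5, D6 → 5.

5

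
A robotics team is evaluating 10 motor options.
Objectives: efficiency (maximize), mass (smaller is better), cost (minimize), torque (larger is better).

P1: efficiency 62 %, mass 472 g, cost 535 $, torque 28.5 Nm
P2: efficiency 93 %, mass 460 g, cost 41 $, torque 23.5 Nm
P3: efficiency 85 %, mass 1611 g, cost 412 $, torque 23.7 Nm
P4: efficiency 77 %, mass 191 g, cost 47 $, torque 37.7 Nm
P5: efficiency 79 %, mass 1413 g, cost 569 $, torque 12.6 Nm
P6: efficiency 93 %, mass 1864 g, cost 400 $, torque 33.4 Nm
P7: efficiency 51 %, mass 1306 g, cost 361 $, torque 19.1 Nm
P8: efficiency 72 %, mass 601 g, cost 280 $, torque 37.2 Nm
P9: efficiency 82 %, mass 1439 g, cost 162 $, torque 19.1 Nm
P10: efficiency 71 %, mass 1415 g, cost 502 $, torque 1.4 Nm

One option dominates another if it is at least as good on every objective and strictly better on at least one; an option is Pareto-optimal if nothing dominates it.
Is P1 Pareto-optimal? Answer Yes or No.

No

P4 vs P1: efficiency 77≥62, mass 191≤472, cost 47≤535, torque 37.7≥28.5 — P4 is at least as good on every objective and strictly better on at least one, so P4 dominates P1.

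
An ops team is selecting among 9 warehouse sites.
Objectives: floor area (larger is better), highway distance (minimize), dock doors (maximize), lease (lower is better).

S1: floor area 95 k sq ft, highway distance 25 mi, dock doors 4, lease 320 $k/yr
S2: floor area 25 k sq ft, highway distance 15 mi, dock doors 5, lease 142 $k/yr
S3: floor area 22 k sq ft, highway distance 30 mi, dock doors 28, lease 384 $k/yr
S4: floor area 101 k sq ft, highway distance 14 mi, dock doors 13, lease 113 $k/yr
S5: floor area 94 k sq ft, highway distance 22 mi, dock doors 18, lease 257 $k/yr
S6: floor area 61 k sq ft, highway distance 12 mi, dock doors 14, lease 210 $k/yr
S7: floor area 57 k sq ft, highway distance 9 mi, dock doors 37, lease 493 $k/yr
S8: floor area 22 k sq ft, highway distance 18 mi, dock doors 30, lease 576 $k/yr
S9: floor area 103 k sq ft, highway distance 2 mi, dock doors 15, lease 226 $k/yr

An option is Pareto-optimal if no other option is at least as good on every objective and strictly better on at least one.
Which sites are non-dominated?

S1: dominated by S4 (floor area 101≥95, highway distance 14≤25, dock doors 13≥4, lease 113≤320).
S2: dominated by S4 (floor area 101≥25, highway distance 14≤15, dock doors 13≥5, lease 113≤142).
S3: not dominated.
S4: not dominated (best lease).
S5: not dominated.
S6: not dominated.
S7: not dominated (best dock doors).
S8: dominated by S7 (floor area 57≥22, highway distance 9≤18, dock doors 37≥30, lease 493≤576).
S9: not dominated (best floor area).

S3, S4, S5, S6, S7, S9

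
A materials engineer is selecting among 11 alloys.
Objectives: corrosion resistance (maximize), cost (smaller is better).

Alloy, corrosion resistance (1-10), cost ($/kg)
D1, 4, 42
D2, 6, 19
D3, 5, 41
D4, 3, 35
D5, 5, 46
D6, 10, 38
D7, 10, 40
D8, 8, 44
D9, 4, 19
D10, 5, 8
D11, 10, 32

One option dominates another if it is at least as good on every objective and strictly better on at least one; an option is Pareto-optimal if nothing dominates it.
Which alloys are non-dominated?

D1: dominated by D2 (corrosion resistance 6≥4, cost 19≤42).
D2: not dominated.
D3: dominated by D2 (corrosion resistance 6≥5, cost 19≤41).
D4: dominated by D2 (corrosion resistance 6≥3, cost 19≤35).
D5: dominated by D2 (corrosion resistance 6≥5, cost 19≤46).
D6: dominated by D11 (corrosion resistance 10≥10, cost 32≤38).
D7: dominated by D6 (corrosion resistance 10≥10, cost 38≤40).
D8: dominated by D6 (corrosion resistance 10≥8, cost 38≤44).
D9: dominated by D2 (corrosion resistance 6≥4, cost 19≤19).
D10: not dominated (best cost).
D11: not dominated.

D2, D10, D11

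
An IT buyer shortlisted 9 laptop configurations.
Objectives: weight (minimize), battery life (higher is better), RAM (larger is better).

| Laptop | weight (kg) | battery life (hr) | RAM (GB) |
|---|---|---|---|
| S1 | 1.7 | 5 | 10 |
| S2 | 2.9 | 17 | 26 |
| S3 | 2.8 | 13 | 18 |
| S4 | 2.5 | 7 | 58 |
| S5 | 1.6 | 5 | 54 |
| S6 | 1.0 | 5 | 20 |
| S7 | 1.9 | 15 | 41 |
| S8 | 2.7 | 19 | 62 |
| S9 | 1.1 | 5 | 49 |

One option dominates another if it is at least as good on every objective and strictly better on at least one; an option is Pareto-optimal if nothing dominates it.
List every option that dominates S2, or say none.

S8

S8: weight 2.7≤2.9, battery life 19≥17, RAM 62≥26 — dominates S2.
Others (S1, S3, S4, S5, S6, S7, S9) are each worse than S2 on at least one objective.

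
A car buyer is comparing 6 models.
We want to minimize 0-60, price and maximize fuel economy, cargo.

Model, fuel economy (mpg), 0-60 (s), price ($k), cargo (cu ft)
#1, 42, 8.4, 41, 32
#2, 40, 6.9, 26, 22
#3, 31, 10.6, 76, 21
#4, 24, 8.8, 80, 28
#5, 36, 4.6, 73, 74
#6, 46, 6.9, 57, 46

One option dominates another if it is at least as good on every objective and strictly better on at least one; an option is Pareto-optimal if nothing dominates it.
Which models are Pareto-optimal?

#1, #2, #5, #6

#1: not dominated.
#2: not dominated (best price).
#3: dominated by #1 (fuel economy 42≥31, 0-60 8.4≤10.6, price 41≤76, cargo 32≥21).
#4: dominated by #1 (fuel economy 42≥24, 0-60 8.4≤8.8, price 41≤80, cargo 32≥28).
#5: not dominated (best 0-60).
#6: not dominated (best fuel economy).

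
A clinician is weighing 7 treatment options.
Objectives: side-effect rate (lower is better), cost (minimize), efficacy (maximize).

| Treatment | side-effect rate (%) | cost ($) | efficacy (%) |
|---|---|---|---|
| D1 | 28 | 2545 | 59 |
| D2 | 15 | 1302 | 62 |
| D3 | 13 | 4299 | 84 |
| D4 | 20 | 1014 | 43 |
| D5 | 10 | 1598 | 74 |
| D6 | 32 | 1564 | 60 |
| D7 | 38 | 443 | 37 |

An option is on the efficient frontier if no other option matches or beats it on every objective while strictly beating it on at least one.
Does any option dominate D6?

Yes

D2 vs D6: side-effect rate 15≤32, cost 1302≤1564, efficacy 62≥60 — D2 is at least as good on every objective and strictly better on at least one, so D2 dominates D6.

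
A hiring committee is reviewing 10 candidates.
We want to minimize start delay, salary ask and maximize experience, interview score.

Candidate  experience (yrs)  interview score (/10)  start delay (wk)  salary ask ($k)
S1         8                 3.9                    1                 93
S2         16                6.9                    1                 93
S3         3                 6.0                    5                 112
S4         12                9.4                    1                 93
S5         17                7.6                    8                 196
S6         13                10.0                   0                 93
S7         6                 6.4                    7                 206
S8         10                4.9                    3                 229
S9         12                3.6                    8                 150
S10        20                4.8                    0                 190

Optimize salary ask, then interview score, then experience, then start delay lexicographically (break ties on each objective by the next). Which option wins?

First minimize salary ask: best is 93, kept {S1, S2, S4, S6}.
Then maximize interview score: best is 10.0, kept {S6}.

S6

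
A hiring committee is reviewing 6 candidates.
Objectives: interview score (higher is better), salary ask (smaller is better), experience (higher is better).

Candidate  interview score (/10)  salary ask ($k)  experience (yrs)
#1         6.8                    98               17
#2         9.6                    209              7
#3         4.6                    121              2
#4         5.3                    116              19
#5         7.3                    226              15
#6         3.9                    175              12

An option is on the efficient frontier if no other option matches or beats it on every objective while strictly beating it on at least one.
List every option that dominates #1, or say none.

none

#2: worse on salary ask (209 vs 98).
#3: worse on interview score (4.6 vs 6.8).
#4: worse on interview score (5.3 vs 6.8).
#5: worse on salary ask (226 vs 98).
#6: worse on interview score (3.9 vs 6.8).
No option dominates #1.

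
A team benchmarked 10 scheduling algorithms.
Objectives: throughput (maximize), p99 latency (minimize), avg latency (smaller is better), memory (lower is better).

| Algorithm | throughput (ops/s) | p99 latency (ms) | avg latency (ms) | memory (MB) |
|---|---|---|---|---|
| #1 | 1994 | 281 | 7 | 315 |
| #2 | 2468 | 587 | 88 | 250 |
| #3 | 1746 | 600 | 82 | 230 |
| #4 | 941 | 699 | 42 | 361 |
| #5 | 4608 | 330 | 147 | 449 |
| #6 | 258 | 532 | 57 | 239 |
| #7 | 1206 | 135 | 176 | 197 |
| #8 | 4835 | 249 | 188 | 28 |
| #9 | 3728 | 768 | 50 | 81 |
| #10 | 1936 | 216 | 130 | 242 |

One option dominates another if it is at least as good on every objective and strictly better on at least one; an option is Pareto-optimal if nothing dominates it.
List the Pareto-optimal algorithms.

#1, #2, #3, #5, #6, #7, #8, #9, #10

#1: not dominated (best avg latency).
#2: not dominated.
#3: not dominated.
#4: dominated by #1 (throughput 1994≥941, p99 latency 281≤699, avg latency 7≤42, memory 315≤361).
#5: not dominated.
#6: not dominated.
#7: not dominated (best p99 latency).
#8: not dominated (best throughput).
#9: not dominated.
#10: not dominated.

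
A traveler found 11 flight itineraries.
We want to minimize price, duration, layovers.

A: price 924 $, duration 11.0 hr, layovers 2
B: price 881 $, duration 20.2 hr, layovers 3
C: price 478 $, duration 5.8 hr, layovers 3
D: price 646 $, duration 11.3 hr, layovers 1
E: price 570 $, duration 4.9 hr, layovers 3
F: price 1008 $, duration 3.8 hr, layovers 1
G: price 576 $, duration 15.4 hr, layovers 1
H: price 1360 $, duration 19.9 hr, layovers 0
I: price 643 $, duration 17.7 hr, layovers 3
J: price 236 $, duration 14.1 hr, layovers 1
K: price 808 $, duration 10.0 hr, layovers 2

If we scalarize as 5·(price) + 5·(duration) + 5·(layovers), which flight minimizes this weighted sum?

A: 5·924 + 5·11.0 + 5·2 = 4685.0
B: 5·881 + 5·20.2 + 5·3 = 4521.0
C: 5·478 + 5·5.8 + 5·3 = 2434.0
D: 5·646 + 5·11.3 + 5·1 = 3291.5
E: 5·570 + 5·4.9 + 5·3 = 2889.5
F: 5·1008 + 5·3.8 + 5·1 = 5064.0
G: 5·576 + 5·15.4 + 5·1 = 2962.0
H: 5·1360 + 5·19.9 + 5·0 = 6899.5
I: 5·643 + 5·17.7 + 5·3 = 3318.5
J: 5·236 + 5·14.1 + 5·1 = 1255.5
K: 5·808 + 5·10.0 + 5·2 = 4100.0
Lowest: J at 1255.5.

J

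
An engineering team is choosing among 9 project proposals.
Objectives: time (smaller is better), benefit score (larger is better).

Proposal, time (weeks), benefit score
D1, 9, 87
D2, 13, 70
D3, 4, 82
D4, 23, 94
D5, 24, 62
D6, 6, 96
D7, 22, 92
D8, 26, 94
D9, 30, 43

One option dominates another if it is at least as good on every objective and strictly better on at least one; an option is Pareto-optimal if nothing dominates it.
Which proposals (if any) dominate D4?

D6: time 6≤23, benefit score 96≥94 — dominates D4.
Others (D1, D2, D3, D5, D7, D8, D9) are each worse than D4 on at least one objective.

D6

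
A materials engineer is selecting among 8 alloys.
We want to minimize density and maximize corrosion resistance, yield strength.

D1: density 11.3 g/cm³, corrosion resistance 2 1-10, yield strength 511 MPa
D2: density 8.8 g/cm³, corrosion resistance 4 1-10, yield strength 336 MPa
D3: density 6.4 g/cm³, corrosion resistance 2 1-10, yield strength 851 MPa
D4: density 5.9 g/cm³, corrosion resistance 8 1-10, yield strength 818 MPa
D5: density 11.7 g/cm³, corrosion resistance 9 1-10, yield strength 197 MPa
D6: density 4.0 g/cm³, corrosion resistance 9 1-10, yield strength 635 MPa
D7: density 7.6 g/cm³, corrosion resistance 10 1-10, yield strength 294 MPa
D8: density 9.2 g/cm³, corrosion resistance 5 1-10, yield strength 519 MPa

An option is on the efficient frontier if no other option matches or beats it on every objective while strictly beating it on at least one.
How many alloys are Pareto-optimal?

D1: dominated by D3 (density 6.4≤11.3, corrosion resistance 2≥2, yield strength 851≥511).
D2: dominated by D4 (density 5.9≤8.8, corrosion resistance 8≥4, yield strength 818≥336).
D3: not dominated (best yield strength).
D4: not dominated.
D5: dominated by D6 (density 4.0≤11.7, corrosion resistance 9≥9, yield strength 635≥197).
D6: not dominated (best density).
D7: not dominated (best corrosion resistance).
D8: dominated by D4 (density 5.9≤9.2, corrosion resistance 8≥5, yield strength 818≥519).
Pareto-optimal: D3, D4, D6, D7 → 4.

4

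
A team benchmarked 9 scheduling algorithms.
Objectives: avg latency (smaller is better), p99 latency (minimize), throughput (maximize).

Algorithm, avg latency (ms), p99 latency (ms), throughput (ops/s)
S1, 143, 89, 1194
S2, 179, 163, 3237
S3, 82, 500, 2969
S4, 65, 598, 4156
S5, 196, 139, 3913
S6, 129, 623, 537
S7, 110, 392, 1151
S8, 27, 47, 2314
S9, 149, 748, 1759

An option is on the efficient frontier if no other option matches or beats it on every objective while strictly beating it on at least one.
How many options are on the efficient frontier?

5

S1: dominated by S8 (avg latency 27≤143, p99 latency 47≤89, throughput 2314≥1194).
S2: not dominated.
S3: not dominated.
S4: not dominated (best throughput).
S5: not dominated.
S6: dominated by S3 (avg latency 82≤129, p99 latency 500≤623, throughput 2969≥537).
S7: dominated by S8 (avg latency 27≤110, p99 latency 47≤392, throughput 2314≥1151).
S8: not dominated (best avg latency).
S9: dominated by S3 (avg latency 82≤149, p99 latency 500≤748, throughput 2969≥1759).
Pareto-optimal: S2, S3, S4, S5, S8 → 5.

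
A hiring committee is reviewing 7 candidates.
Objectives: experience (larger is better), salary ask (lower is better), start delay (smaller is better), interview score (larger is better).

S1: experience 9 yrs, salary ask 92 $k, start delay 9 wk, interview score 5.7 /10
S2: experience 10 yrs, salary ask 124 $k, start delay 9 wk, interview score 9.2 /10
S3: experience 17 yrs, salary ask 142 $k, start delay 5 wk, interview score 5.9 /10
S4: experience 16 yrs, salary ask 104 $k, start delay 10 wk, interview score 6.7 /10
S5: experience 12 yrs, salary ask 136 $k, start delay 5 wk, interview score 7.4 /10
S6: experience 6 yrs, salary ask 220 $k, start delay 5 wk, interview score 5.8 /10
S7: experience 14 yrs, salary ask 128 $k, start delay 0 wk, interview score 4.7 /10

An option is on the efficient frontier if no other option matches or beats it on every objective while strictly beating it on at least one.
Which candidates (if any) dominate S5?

S1: worse on experience (9 vs 12).
S2: worse on experience (10 vs 12).
S3: worse on salary ask (142 vs 136).
S4: worse on start delay (10 vs 5).
S6: worse on experience (6 vs 12).
S7: worse on interview score (4.7 vs 7.4).
No option dominates S5.

none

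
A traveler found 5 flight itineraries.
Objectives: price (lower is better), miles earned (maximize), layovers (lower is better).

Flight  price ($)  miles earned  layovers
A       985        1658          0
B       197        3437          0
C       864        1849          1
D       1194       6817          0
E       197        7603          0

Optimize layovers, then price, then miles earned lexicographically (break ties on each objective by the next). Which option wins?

E

First minimize layovers: best is 0, kept {A, B, D, E}.
Then minimize price: best is 197, kept {B, E}.
Then maximize miles earned: best is 7603, kept {E}.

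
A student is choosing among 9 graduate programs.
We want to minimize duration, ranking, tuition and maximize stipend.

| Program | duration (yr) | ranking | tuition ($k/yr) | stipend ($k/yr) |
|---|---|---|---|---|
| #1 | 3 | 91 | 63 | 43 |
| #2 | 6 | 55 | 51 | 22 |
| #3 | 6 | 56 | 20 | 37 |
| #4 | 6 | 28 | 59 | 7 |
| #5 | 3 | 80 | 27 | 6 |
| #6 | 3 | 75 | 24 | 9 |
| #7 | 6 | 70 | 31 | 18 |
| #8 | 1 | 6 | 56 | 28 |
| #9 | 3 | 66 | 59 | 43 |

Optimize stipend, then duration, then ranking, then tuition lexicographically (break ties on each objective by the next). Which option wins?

#9

First maximize stipend: best is 43, kept {#1, #9}.
Then minimize duration: best is 3, kept {#1, #9}.
Then minimize ranking: best is 66, kept {#9}.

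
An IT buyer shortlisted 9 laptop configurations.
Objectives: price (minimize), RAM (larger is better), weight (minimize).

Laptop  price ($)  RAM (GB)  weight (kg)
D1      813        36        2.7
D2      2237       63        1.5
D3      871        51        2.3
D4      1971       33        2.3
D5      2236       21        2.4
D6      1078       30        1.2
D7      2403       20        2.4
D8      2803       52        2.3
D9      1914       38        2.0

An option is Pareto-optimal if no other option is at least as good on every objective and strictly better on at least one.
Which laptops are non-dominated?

D1: not dominated (best price).
D2: not dominated (best RAM).
D3: not dominated.
D4: dominated by D3 (price 871≤1971, RAM 51≥33, weight 2.3≤2.3).
D5: dominated by D3 (price 871≤2236, RAM 51≥21, weight 2.3≤2.4).
D6: not dominated (best weight).
D7: dominated by D2 (price 2237≤2403, RAM 63≥20, weight 1.5≤2.4).
D8: dominated by D2 (price 2237≤2803, RAM 63≥52, weight 1.5≤2.3).
D9: not dominated.

D1, D2, D3, D6, D9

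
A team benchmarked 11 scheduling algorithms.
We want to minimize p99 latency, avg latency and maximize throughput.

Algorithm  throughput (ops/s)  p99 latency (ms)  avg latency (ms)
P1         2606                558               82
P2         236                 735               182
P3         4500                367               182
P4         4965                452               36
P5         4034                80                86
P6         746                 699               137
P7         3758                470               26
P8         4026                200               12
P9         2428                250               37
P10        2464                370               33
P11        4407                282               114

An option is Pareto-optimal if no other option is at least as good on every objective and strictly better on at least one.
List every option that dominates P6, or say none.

P1, P4, P5, P7, P8, P9, P10, P11

P1: throughput 2606≥746, p99 latency 558≤699, avg latency 82≤137 — dominates P6.
P4: throughput 4965≥746, p99 latency 452≤699, avg latency 36≤137 — dominates P6.
P5: throughput 4034≥746, p99 latency 80≤699, avg latency 86≤137 — dominates P6.
P7: throughput 3758≥746, p99 latency 470≤699, avg latency 26≤137 — dominates P6.
P8: throughput 4026≥746, p99 latency 200≤699, avg latency 12≤137 — dominates P6.
P9: throughput 2428≥746, p99 latency 250≤699, avg latency 37≤137 — dominates P6.
P10: throughput 2464≥746, p99 latency 370≤699, avg latency 33≤137 — dominates P6.
P11: throughput 4407≥746, p99 latency 282≤699, avg latency 114≤137 — dominates P6.
Others (P2, P3) are each worse than P6 on at least one objective.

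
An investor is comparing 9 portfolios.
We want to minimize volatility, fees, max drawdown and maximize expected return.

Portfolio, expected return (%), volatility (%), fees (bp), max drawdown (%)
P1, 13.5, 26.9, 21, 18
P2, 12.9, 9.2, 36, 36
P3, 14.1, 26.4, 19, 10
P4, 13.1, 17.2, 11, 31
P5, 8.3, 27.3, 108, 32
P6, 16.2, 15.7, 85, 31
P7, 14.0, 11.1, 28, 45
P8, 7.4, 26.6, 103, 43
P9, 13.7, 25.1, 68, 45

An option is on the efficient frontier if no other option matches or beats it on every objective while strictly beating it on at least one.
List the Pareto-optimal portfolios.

P1: dominated by P3 (expected return 14.1≥13.5, volatility 26.4≤26.9, fees 19≤21, max drawdown 10≤18).
P2: not dominated (best volatility).
P3: not dominated (best max drawdown).
P4: not dominated (best fees).
P5: dominated by P1 (expected return 13.5≥8.3, volatility 26.9≤27.3, fees 21≤108, max drawdown 18≤32).
P6: not dominated (best expected return).
P7: not dominated.
P8: dominated by P2 (expected return 12.9≥7.4, volatility 9.2≤26.6, fees 36≤103, max drawdown 36≤43).
P9: dominated by P7 (expected return 14.0≥13.7, volatility 11.1≤25.1, fees 28≤68, max drawdown 45≤45).

P2, P3, P4, P6, P7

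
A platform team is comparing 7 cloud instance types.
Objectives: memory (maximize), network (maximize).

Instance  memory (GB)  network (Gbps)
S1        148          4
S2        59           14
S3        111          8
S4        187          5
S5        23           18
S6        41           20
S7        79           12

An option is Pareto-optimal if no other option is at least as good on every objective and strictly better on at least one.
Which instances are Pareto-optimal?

S2, S3, S4, S6, S7

S1: dominated by S4 (memory 187≥148, network 5≥4).
S2: not dominated.
S3: not dominated.
S4: not dominated (best memory).
S5: dominated by S6 (memory 41≥23, network 20≥18).
S6: not dominated (best network).
S7: not dominated.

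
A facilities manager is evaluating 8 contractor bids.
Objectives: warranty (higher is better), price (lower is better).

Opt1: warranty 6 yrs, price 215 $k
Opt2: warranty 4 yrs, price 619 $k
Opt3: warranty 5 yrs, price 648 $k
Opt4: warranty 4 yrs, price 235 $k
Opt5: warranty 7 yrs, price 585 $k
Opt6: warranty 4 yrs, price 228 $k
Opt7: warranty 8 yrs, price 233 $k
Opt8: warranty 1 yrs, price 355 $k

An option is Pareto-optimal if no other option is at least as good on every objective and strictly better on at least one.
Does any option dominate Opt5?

Opt7 vs Opt5: warranty 8≥7, price 233≤585 — Opt7 is at least as good on every objective and strictly better on at least one, so Opt7 dominates Opt5.

Yes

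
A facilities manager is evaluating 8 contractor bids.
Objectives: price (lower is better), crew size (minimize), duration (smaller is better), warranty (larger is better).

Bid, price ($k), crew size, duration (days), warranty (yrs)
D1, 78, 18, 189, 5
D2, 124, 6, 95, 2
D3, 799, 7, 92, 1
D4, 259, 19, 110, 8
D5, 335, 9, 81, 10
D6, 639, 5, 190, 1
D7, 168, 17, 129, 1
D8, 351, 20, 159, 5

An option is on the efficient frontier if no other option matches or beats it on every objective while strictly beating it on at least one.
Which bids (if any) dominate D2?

none

D1: worse on crew size (18 vs 6).
D3: worse on price (799 vs 124).
D4: worse on price (259 vs 124).
D5: worse on price (335 vs 124).
D6: worse on price (639 vs 124).
D7: worse on price (168 vs 124).
D8: worse on price (351 vs 124).
No option dominates D2.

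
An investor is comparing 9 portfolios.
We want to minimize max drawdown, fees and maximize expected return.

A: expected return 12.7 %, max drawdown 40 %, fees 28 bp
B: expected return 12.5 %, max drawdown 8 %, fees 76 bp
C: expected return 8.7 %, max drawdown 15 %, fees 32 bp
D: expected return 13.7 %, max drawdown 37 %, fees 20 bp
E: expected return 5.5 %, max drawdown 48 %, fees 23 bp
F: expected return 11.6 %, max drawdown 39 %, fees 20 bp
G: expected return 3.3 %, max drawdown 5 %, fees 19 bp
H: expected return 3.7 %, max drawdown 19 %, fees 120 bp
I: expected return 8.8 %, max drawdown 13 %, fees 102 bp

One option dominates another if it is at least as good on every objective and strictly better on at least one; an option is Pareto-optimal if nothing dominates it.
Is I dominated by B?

B vs I: expected return 12.5≥8.8, max drawdown 8≤13, fees 76≤102 — B is at least as good on every objective with at least one strict improvement.

Yes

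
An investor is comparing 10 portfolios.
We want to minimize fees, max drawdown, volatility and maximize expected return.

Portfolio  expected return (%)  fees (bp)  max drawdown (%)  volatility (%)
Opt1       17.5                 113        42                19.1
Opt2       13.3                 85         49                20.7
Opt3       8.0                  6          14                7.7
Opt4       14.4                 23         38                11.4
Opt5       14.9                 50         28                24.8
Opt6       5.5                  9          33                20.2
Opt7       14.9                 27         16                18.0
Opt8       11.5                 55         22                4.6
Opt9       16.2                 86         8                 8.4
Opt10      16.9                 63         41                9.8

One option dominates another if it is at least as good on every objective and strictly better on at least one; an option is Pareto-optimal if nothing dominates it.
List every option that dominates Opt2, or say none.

Opt4: expected return 14.4≥13.3, fees 23≤85, max drawdown 38≤49, volatility 11.4≤20.7 — dominates Opt2.
Opt7: expected return 14.9≥13.3, fees 27≤85, max drawdown 16≤49, volatility 18.0≤20.7 — dominates Opt2.
Opt10: expected return 16.9≥13.3, fees 63≤85, max drawdown 41≤49, volatility 9.8≤20.7 — dominates Opt2.
Others (Opt1, Opt3, Opt5, Opt6, Opt8, Opt9) are each worse than Opt2 on at least one objective.

Opt4, Opt7, Opt10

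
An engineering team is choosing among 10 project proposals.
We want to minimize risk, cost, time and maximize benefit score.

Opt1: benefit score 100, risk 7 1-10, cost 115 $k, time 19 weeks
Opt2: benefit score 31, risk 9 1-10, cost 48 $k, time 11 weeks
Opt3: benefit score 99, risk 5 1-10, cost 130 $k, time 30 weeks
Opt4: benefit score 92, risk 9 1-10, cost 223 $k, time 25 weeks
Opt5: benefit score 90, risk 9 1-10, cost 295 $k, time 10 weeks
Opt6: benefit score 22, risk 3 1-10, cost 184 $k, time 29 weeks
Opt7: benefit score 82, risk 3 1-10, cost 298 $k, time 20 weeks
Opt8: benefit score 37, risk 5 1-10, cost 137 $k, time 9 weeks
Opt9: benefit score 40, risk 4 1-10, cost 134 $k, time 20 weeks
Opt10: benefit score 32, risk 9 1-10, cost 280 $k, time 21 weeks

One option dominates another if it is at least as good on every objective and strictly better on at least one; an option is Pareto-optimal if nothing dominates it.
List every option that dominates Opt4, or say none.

Opt1: benefit score 100≥92, risk 7≤9, cost 115≤223, time 19≤25 — dominates Opt4.
Others (Opt2, Opt3, Opt5, Opt6, Opt7, Opt8, Opt9, Opt10) are each worse than Opt4 on at least one objective.

Opt1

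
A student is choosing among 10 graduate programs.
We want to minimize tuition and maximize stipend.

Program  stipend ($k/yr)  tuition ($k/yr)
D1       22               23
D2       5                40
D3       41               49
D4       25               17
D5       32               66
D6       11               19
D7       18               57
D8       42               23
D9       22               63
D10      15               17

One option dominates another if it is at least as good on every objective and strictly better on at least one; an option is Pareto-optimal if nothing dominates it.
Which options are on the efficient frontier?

D4, D8

D1: dominated by D4 (stipend 25≥22, tuition 17≤23).
D2: dominated by D1 (stipend 22≥5, tuition 23≤40).
D3: dominated by D8 (stipend 42≥41, tuition 23≤49).
D4: not dominated.
D5: dominated by D3 (stipend 41≥32, tuition 49≤66).
D6: dominated by D4 (stipend 25≥11, tuition 17≤19).
D7: dominated by D1 (stipend 22≥18, tuition 23≤57).
D8: not dominated (best stipend).
D9: dominated by D1 (stipend 22≥22, tuition 23≤63).
D10: dominated by D4 (stipend 25≥15, tuition 17≤17).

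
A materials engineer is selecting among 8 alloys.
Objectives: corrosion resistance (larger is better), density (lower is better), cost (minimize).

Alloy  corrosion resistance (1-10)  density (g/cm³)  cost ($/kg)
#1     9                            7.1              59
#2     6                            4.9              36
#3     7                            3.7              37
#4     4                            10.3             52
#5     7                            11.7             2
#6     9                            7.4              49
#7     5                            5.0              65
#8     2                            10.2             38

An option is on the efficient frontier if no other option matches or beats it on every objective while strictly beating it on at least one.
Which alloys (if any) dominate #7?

#2, #3

#2: corrosion resistance 6≥5, density 4.9≤5.0, cost 36≤65 — dominates #7.
#3: corrosion resistance 7≥5, density 3.7≤5.0, cost 37≤65 — dominates #7.
Others (#1, #4, #5, #6, #8) are each worse than #7 on at least one objective.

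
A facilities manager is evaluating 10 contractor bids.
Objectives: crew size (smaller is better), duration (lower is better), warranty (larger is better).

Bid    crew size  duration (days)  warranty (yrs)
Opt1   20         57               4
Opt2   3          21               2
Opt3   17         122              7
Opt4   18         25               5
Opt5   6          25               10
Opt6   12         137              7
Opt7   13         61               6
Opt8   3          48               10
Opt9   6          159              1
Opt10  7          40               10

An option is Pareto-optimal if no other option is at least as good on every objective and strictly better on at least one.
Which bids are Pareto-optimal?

Opt1: dominated by Opt4 (crew size 18≤20, duration 25≤57, warranty 5≥4).
Opt2: not dominated (best duration).
Opt3: dominated by Opt5 (crew size 6≤17, duration 25≤122, warranty 10≥7).
Opt4: dominated by Opt5 (crew size 6≤18, duration 25≤25, warranty 10≥5).
Opt5: not dominated.
Opt6: dominated by Opt5 (crew size 6≤12, duration 25≤137, warranty 10≥7).
Opt7: dominated by Opt5 (crew size 6≤13, duration 25≤61, warranty 10≥6).
Opt8: not dominated.
Opt9: dominated by Opt2 (crew size 3≤6, duration 21≤159, warranty 2≥1).
Opt10: dominated by Opt5 (crew size 6≤7, duration 25≤40, warranty 10≥10).

Opt2, Opt5, Opt8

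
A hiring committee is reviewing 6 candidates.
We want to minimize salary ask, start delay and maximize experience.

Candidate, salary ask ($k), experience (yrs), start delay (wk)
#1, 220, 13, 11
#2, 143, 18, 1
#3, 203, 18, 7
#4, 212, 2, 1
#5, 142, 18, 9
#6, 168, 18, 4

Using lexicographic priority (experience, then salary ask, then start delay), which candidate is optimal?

First maximize experience: best is 18, kept {#2, #3, #5, #6}.
Then minimize salary ask: best is 142, kept {#5}.

#5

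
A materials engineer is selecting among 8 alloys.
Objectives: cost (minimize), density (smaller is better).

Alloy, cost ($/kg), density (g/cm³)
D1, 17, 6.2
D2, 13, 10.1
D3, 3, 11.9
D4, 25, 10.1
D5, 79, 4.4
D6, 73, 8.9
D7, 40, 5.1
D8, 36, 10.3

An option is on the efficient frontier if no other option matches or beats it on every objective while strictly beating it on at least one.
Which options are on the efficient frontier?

D1, D2, D3, D5, D7

D1: not dominated.
D2: not dominated.
D3: not dominated (best cost).
D4: dominated by D1 (cost 17≤25, density 6.2≤10.1).
D5: not dominated (best density).
D6: dominated by D1 (cost 17≤73, density 6.2≤8.9).
D7: not dominated.
D8: dominated by D1 (cost 17≤36, density 6.2≤10.3).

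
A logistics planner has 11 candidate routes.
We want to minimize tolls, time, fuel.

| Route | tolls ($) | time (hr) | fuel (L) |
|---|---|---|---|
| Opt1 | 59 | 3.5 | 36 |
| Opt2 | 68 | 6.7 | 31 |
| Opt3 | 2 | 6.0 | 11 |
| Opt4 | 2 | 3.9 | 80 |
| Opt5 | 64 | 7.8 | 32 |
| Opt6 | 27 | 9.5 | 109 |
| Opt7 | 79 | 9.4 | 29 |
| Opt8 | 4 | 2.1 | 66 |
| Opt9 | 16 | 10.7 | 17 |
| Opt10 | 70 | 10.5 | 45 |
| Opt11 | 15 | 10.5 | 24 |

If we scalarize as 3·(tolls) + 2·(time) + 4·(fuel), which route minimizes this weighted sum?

Opt1: 3·59 + 2·3.5 + 4·36 = 328.0
Opt2: 3·68 + 2·6.7 + 4·31 = 341.4
Opt3: 3·2 + 2·6.0 + 4·11 = 62.0
Opt4: 3·2 + 2·3.9 + 4·80 = 333.8
Opt5: 3·64 + 2·7.8 + 4·32 = 335.6
Opt6: 3·27 + 2·9.5 + 4·109 = 536.0
Opt7: 3·79 + 2·9.4 + 4·29 = 371.8
Opt8: 3·4 + 2·2.1 + 4·66 = 280.2
Opt9: 3·16 + 2·10.7 + 4·17 = 137.4
Opt10: 3·70 + 2·10.5 + 4·45 = 411.0
Opt11: 3·15 + 2·10.5 + 4·24 = 162.0
Lowest: Opt3 at 62.0.

Opt3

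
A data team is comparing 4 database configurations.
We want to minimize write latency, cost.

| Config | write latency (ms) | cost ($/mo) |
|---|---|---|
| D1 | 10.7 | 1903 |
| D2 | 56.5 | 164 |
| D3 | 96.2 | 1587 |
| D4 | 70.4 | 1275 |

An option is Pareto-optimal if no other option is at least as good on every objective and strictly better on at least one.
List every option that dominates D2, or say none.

D1: worse on cost (1903 vs 164).
D3: worse on write latency (96.2 vs 56.5).
D4: worse on write latency (70.4 vs 56.5).
No option dominates D2.

none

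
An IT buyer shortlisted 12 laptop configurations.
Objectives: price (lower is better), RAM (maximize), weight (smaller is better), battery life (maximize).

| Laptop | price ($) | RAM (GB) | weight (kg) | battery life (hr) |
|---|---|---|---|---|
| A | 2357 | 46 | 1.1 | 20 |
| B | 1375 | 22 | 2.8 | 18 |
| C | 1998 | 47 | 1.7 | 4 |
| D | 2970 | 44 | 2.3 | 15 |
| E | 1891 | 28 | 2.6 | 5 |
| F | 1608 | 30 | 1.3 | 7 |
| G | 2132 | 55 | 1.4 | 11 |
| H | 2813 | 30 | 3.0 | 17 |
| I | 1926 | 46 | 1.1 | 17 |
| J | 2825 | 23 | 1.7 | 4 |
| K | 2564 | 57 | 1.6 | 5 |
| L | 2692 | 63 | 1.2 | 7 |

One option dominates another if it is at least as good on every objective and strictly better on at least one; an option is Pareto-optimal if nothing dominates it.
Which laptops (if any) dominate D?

A, I

A: price 2357≤2970, RAM 46≥44, weight 1.1≤2.3, battery life 20≥15 — dominates D.
I: price 1926≤2970, RAM 46≥44, weight 1.1≤2.3, battery life 17≥15 — dominates D.
Others (B, C, E, F, G, H, J, K, L) are each worse than D on at least one objective.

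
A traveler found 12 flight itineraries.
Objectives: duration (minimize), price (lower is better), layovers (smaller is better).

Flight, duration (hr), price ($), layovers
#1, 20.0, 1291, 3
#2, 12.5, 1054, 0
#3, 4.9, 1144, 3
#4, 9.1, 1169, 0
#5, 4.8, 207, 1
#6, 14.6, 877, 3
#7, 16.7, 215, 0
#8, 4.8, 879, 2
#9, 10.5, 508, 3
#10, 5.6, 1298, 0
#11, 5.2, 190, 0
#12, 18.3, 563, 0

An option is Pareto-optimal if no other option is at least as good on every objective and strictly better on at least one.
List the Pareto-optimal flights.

#1: dominated by #2 (duration 12.5≤20.0, price 1054≤1291, layovers 0≤3).
#2: dominated by #11 (duration 5.2≤12.5, price 190≤1054, layovers 0≤0).
#3: dominated by #5 (duration 4.8≤4.9, price 207≤1144, layovers 1≤3).
#4: dominated by #11 (duration 5.2≤9.1, price 190≤1169, layovers 0≤0).
#5: not dominated.
#6: dominated by #5 (duration 4.8≤14.6, price 207≤877, layovers 1≤3).
#7: dominated by #11 (duration 5.2≤16.7, price 190≤215, layovers 0≤0).
#8: dominated by #5 (duration 4.8≤4.8, price 207≤879, layovers 1≤2).
#9: dominated by #5 (duration 4.8≤10.5, price 207≤508, layovers 1≤3).
#10: dominated by #11 (duration 5.2≤5.6, price 190≤1298, layovers 0≤0).
#11: not dominated (best price).
#12: dominated by #7 (duration 16.7≤18.3, price 215≤563, layovers 0≤0).

#5, #11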